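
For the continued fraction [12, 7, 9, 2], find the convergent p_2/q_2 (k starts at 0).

Using pₖ = aₖpₖ₋₁ + pₖ₋₂, qₖ = aₖqₖ₋₁ + qₖ₋₂ (with p₋₁=1, p₋₂=0, q₋₁=0, q₋₂=1):
  k=0: a=12, p=12, q=1
  k=1: a=7, p=85, q=7
  k=2: a=9, p=777, q=64

777/64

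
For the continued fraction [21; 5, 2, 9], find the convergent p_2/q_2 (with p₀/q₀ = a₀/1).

Using pₖ = aₖpₖ₋₁ + pₖ₋₂, qₖ = aₖqₖ₋₁ + qₖ₋₂ (with p₋₁=1, p₋₂=0, q₋₁=0, q₋₂=1):
  k=0: a=21, p=21, q=1
  k=1: a=5, p=106, q=5
  k=2: a=2, p=233, q=11

233/11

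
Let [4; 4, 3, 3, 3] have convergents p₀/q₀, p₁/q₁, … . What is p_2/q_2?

55/13

Using pₖ = aₖpₖ₋₁ + pₖ₋₂, qₖ = aₖqₖ₋₁ + qₖ₋₂ (with p₋₁=1, p₋₂=0, q₋₁=0, q₋₂=1):
  k=0: a=4, p=4, q=1
  k=1: a=4, p=17, q=4
  k=2: a=3, p=55, q=13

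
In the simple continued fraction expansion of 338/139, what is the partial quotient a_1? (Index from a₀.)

338 = 2·139 + 60   →  a_0 = 2
139 = 2·60 + 19   →  a_1 = 2

2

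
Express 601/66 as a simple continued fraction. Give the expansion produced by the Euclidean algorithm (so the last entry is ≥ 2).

601 = 9×66 + 7
66 = 9×7 + 3
7 = 2×3 + 1
3 = 3×1 + 0  (stop)
So 601/66 = [9; 9, 2, 3].

[9; 9, 2, 3]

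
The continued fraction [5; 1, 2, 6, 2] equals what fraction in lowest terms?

233/41

Using pₖ = aₖpₖ₋₁ + pₖ₋₂ and qₖ = aₖqₖ₋₁ + qₖ₋₂:
  k=0: a=5, p=5, q=1
  k=1: a=1, p=6, q=1
  k=2: a=2, p=17, q=3
  k=3: a=6, p=108, q=19
  k=4: a=2, p=233, q=41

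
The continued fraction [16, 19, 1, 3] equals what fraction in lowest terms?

Using pₖ = aₖpₖ₋₁ + pₖ₋₂ and qₖ = aₖqₖ₋₁ + qₖ₋₂:
  k=0: a=16, p=16, q=1
  k=1: a=19, p=305, q=19
  k=2: a=1, p=321, q=20
  k=3: a=3, p=1268, q=79

1268/79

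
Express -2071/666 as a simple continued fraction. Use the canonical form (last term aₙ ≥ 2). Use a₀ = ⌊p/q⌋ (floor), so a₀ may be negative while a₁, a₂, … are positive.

-2071 = -4*666 + 593
666 = 1*593 + 73
593 = 8*73 + 9
73 = 8*9 + 1
9 = 9*1 + 0  (stop)
So -2071/666 = [-4; 1, 8, 8, 9].

[-4; 1, 8, 8, 9]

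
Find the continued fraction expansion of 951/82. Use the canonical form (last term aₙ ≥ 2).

[11; 1, 1, 2, 16]

951 = 11·82 + 49
82 = 1·49 + 33
49 = 1·33 + 16
33 = 2·16 + 1
16 = 16·1 + 0  (stop)
So 951/82 = [11; 1, 1, 2, 16].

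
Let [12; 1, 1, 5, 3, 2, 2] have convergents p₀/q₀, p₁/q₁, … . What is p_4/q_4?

439/35

Using pₖ = aₖpₖ₋₁ + pₖ₋₂, qₖ = aₖqₖ₋₁ + qₖ₋₂ (with p₋₁=1, p₋₂=0, q₋₁=0, q₋₂=1):
  k=0: a=12, p=12, q=1
  k=1: a=1, p=13, q=1
  k=2: a=1, p=25, q=2
  k=3: a=5, p=138, q=11
  k=4: a=3, p=439, q=35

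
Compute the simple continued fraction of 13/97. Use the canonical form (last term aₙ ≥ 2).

[0; 7, 2, 6]

13 = 0·97 + 13
97 = 7·13 + 6
13 = 2·6 + 1
6 = 6·1 + 0  (stop)
So 13/97 = [0; 7, 2, 6].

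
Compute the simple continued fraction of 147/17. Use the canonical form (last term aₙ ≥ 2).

[8; 1, 1, 1, 5]

147 = 8×17 + 11
17 = 1×11 + 6
11 = 1×6 + 5
6 = 1×5 + 1
5 = 5×1 + 0  (stop)
So 147/17 = [8; 1, 1, 1, 5].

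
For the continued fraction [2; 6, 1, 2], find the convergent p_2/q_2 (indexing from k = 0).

Using pₖ = aₖpₖ₋₁ + pₖ₋₂, qₖ = aₖqₖ₋₁ + qₖ₋₂ (with p₋₁=1, p₋₂=0, q₋₁=0, q₋₂=1):
  k=0: a=2, p=2, q=1
  k=1: a=6, p=13, q=6
  k=2: a=1, p=15, q=7

15/7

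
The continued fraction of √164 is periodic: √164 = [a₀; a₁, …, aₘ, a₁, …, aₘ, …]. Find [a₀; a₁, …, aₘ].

[12; 1, 4, 6, 4, 1, 24]

a₀ = ⌊√164⌋ = 12.
With m₀=0, d₀=1 and mₖ₊₁ = dₖaₖ − mₖ, dₖ₊₁ = (n − mₖ₊₁²)/dₖ, aₖ₊₁ = ⌊(a₀+mₖ₊₁)/dₖ₊₁⌋:
  k=1: m=12, d=20, a=1
  k=2: m=8, d=5, a=4
  k=3: m=12, d=4, a=6
  k=4: m=12, d=5, a=4
  k=5: m=8, d=20, a=1
  k=6: m=12, d=1, a=24
d=1 and a=2a₀=24 at k=6, so the next step gives (m, d) = (12, 20) again — its k=1 value — and the period has length 6.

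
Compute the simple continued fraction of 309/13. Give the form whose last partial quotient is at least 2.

309 = 23*13 + 10
13 = 1*10 + 3
10 = 3*3 + 1
3 = 3*1 + 0  (stop)
So 309/13 = [23; 1, 3, 3].

[23; 1, 3, 3]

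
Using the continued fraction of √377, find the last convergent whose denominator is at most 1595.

18135/934

√377 = [19; 2, 2, 2, 38, …] (period length 4).
Convergents:
  p_0/q_0 = 19/1
  p_1/q_1 = 39/2
  p_2/q_2 = 97/5
  p_3/q_3 = 233/12
  p_4/q_4 = 8951/461
  p_5/q_5 = 18135/934
  p_6/q_6 = 45221/2329
q_5 = 934 ≤ 1595 < 2329 = q_6, so the answer is 18135/934.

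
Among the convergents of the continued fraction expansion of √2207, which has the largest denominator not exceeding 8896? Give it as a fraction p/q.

√2207 = [46; 1, 45, 1, 92, …] (period length 4).
Convergents:
  p_0/q_0 = 46/1
  p_1/q_1 = 47/1
  p_2/q_2 = 2161/46
  p_3/q_3 = 2208/47
  p_4/q_4 = 205297/4370
  p_5/q_5 = 207505/4417
  p_6/q_6 = 9543022/203135
q_5 = 4417 ≤ 8896 < 203135 = q_6, so the answer is 207505/4417.

207505/4417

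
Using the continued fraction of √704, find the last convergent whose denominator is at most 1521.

36987/1394

√704 = [26; 1, 1, 7, 13, 7, 1, 1, 52, …] (period length 8).
Convergents:
  p_0/q_0 = 26/1
  p_1/q_1 = 27/1
  p_2/q_2 = 53/2
  p_3/q_3 = 398/15
  p_4/q_4 = 5227/197
  p_5/q_5 = 36987/1394
  p_6/q_6 = 42214/1591
q_5 = 1394 ≤ 1521 < 1591 = q_6, so the answer is 36987/1394.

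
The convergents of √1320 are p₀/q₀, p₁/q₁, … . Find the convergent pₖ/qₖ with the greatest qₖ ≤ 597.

7884/217

√1320 = [36; 3, 72, …] (period length 2).
Convergents:
  p_0/q_0 = 36/1
  p_1/q_1 = 109/3
  p_2/q_2 = 7884/217
  p_3/q_3 = 23761/654
q_2 = 217 ≤ 597 < 654 = q_3, so the answer is 7884/217.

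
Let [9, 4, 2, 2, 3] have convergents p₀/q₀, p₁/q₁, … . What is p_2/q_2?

83/9

Using pₖ = aₖpₖ₋₁ + pₖ₋₂, qₖ = aₖqₖ₋₁ + qₖ₋₂ (with p₋₁=1, p₋₂=0, q₋₁=0, q₋₂=1):
  k=0: a=9, p=9, q=1
  k=1: a=4, p=37, q=4
  k=2: a=2, p=83, q=9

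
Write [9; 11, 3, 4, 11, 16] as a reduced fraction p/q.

241416/26563

Fold from the inside: start with 16/1.
  11 + 1/16 = 177/16
  4 + 16/177 = 724/177
  3 + 177/724 = 2349/724
  11 + 724/2349 = 26563/2349
  9 + 2349/26563 = 241416/26563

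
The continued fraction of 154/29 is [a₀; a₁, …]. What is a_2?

4

154 = 5·29 + 9   →  a_0 = 5
29 = 3·9 + 2   →  a_1 = 3
9 = 4·2 + 1   →  a_2 = 4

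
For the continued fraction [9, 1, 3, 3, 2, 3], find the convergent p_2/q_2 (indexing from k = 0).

Using pₖ = aₖpₖ₋₁ + pₖ₋₂, qₖ = aₖqₖ₋₁ + qₖ₋₂ (with p₋₁=1, p₋₂=0, q₋₁=0, q₋₂=1):
  k=0: a=9, p=9, q=1
  k=1: a=1, p=10, q=1
  k=2: a=3, p=39, q=4

39/4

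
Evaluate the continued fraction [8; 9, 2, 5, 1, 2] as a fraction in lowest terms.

Fold from the inside: start with 2/1.
  1 + 1/2 = 3/2
  5 + 2/3 = 17/3
  2 + 3/17 = 37/17
  9 + 17/37 = 350/37
  8 + 37/350 = 2837/350

2837/350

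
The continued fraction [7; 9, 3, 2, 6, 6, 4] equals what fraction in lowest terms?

76123/10710

Using pₖ = aₖpₖ₋₁ + pₖ₋₂ and qₖ = aₖqₖ₋₁ + qₖ₋₂:
  k=0: a=7, p=7, q=1
  k=1: a=9, p=64, q=9
  k=2: a=3, p=199, q=28
  k=3: a=2, p=462, q=65
  k=4: a=6, p=2971, q=418
  k=5: a=6, p=18288, q=2573
  k=6: a=4, p=76123, q=10710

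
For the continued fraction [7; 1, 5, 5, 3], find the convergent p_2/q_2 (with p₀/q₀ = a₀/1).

47/6

Using pₖ = aₖpₖ₋₁ + pₖ₋₂, qₖ = aₖqₖ₋₁ + qₖ₋₂ (with p₋₁=1, p₋₂=0, q₋₁=0, q₋₂=1):
  k=0: a=7, p=7, q=1
  k=1: a=1, p=8, q=1
  k=2: a=5, p=47, q=6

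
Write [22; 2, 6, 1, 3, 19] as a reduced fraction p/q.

Using pₖ = aₖpₖ₋₁ + pₖ₋₂ and qₖ = aₖqₖ₋₁ + qₖ₋₂:
  k=0: a=22, p=22, q=1
  k=1: a=2, p=45, q=2
  k=2: a=6, p=292, q=13
  k=3: a=1, p=337, q=15
  k=4: a=3, p=1303, q=58
  k=5: a=19, p=25094, q=1117

25094/1117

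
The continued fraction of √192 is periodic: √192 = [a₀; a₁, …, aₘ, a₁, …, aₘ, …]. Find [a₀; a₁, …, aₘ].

a₀ = ⌊√192⌋ = 13.
With m₀=0, d₀=1 and mₖ₊₁ = dₖaₖ − mₖ, dₖ₊₁ = (n − mₖ₊₁²)/dₖ, aₖ₊₁ = ⌊(a₀+mₖ₊₁)/dₖ₊₁⌋:
  k=1: m=13, d=23, a=1
  k=2: m=10, d=4, a=5
  k=3: m=10, d=23, a=1
  k=4: m=13, d=1, a=26
d=1 and a=2a₀=26 at k=4, so the next step gives (m, d) = (13, 23) again — its k=1 value — and the period has length 4.

[13; 1, 5, 1, 26]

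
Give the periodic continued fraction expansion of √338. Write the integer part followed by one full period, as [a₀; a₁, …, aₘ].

a₀ = ⌊√338⌋ = 18.
With m₀=0, d₀=1 and mₖ₊₁ = dₖaₖ − mₖ, dₖ₊₁ = (n − mₖ₊₁²)/dₖ, aₖ₊₁ = ⌊(a₀+mₖ₊₁)/dₖ₊₁⌋:
  k=1: m=18, d=14, a=2
  k=2: m=10, d=17, a=1
  k=3: m=7, d=17, a=1
  k=4: m=10, d=14, a=2
  k=5: m=18, d=1, a=36
d=1 and a=2a₀=36 at k=5, so the next step gives (m, d) = (18, 14) again — its k=1 value — and the period has length 5.

[18; 2, 1, 1, 2, 36]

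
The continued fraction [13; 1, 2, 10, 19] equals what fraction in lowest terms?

8097/592

Using pₖ = aₖpₖ₋₁ + pₖ₋₂ and qₖ = aₖqₖ₋₁ + qₖ₋₂:
  k=0: a=13, p=13, q=1
  k=1: a=1, p=14, q=1
  k=2: a=2, p=41, q=3
  k=3: a=10, p=424, q=31
  k=4: a=19, p=8097, q=592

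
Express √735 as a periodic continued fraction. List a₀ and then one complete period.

[27; 9, 54]

a₀ = ⌊√735⌋ = 27.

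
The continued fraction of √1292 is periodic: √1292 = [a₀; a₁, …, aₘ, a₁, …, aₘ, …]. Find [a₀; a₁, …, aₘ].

a₀ = ⌊√1292⌋ = 35.
With m₀=0, d₀=1 and mₖ₊₁ = dₖaₖ − mₖ, dₖ₊₁ = (n − mₖ₊₁²)/dₖ, aₖ₊₁ = ⌊(a₀+mₖ₊₁)/dₖ₊₁⌋:
  k=1: m=35, d=67, a=1
  k=2: m=32, d=4, a=16
  k=3: m=32, d=67, a=1
  k=4: m=35, d=1, a=70
d=1 and a=2a₀=70 at k=4, so the next step gives (m, d) = (35, 67) again — its k=1 value — and the period has length 4.

[35; 1, 16, 1, 70]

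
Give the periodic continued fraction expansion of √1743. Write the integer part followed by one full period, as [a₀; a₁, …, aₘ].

[41; 1, 2, 1, 82]

a₀ = ⌊√1743⌋ = 41.
With m₀=0, d₀=1 and mₖ₊₁ = dₖaₖ − mₖ, dₖ₊₁ = (n − mₖ₊₁²)/dₖ, aₖ₊₁ = ⌊(a₀+mₖ₊₁)/dₖ₊₁⌋:
  k=1: m=41, d=62, a=1
  k=2: m=21, d=21, a=2
  k=3: m=21, d=62, a=1
  k=4: m=41, d=1, a=82
d=1 and a=2a₀=82 at k=4, so the next step gives (m, d) = (41, 62) again — its k=1 value — and the period has length 4.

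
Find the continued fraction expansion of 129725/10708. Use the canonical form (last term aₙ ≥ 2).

[12; 8, 1, 2, 2, 13, 13]

129725 = 12×10708 + 1229
10708 = 8×1229 + 876
1229 = 1×876 + 353
876 = 2×353 + 170
353 = 2×170 + 13
170 = 13×13 + 1
13 = 13×1 + 0  (stop)
So 129725/10708 = [12; 8, 1, 2, 2, 13, 13].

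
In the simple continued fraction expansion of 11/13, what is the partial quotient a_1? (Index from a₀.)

11 = 0·13 + 11   →  a_0 = 0
13 = 1·11 + 2   →  a_1 = 1

1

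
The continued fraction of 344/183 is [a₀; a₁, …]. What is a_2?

7

344 = 1·183 + 161   →  a_0 = 1
183 = 1·161 + 22   →  a_1 = 1
161 = 7·22 + 7   →  a_2 = 7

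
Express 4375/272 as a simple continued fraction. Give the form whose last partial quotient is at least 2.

4375 = 16×272 + 23
272 = 11×23 + 19
23 = 1×19 + 4
19 = 4×4 + 3
4 = 1×3 + 1
3 = 3×1 + 0  (stop)
So 4375/272 = [16; 11, 1, 4, 1, 3].

[16; 11, 1, 4, 1, 3]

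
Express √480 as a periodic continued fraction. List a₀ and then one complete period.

[21; 1, 9, 1, 42]

a₀ = ⌊√480⌋ = 21.
With m₀=0, d₀=1 and mₖ₊₁ = dₖaₖ − mₖ, dₖ₊₁ = (n − mₖ₊₁²)/dₖ, aₖ₊₁ = ⌊(a₀+mₖ₊₁)/dₖ₊₁⌋:
  k=1: m=21, d=39, a=1
  k=2: m=18, d=4, a=9
  k=3: m=18, d=39, a=1
  k=4: m=21, d=1, a=42
d=1 and a=2a₀=42 at k=4, so the next step gives (m, d) = (21, 39) again — its k=1 value — and the period has length 4.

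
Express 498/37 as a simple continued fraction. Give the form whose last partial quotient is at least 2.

[13; 2, 5, 1, 2]

498 = 13*37 + 17
37 = 2*17 + 3
17 = 5*3 + 2
3 = 1*2 + 1
2 = 2*1 + 0  (stop)
So 498/37 = [13; 2, 5, 1, 2].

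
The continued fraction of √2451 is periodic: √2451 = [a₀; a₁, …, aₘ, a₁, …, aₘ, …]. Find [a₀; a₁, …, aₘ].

a₀ = ⌊√2451⌋ = 49.
With m₀=0, d₀=1 and mₖ₊₁ = dₖaₖ − mₖ, dₖ₊₁ = (n − mₖ₊₁²)/dₖ, aₖ₊₁ = ⌊(a₀+mₖ₊₁)/dₖ₊₁⌋:
  k=1: m=49, d=50, a=1
  k=2: m=1, d=49, a=1
  k=3: m=48, d=3, a=32
  k=4: m=48, d=49, a=1
  k=5: m=1, d=50, a=1
  k=6: m=49, d=1, a=98
d=1 and a=2a₀=98 at k=6, so the next step gives (m, d) = (49, 50) again — its k=1 value — and the period has length 6.

[49; 1, 1, 32, 1, 1, 98]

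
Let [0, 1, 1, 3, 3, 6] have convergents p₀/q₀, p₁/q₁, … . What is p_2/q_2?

1/2

Using pₖ = aₖpₖ₋₁ + pₖ₋₂, qₖ = aₖqₖ₋₁ + qₖ₋₂ (with p₋₁=1, p₋₂=0, q₋₁=0, q₋₂=1):
  k=0: a=0, p=0, q=1
  k=1: a=1, p=1, q=1
  k=2: a=1, p=1, q=2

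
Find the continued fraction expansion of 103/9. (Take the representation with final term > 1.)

103 = 11*9 + 4
9 = 2*4 + 1
4 = 4*1 + 0  (stop)
So 103/9 = [11; 2, 4].

[11; 2, 4]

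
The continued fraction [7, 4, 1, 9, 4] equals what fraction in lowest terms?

1448/201

Fold from the inside: start with 4/1.
  9 + 1/4 = 37/4
  1 + 4/37 = 41/37
  4 + 37/41 = 201/41
  7 + 41/201 = 1448/201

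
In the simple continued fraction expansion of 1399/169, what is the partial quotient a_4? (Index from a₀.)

1399 = 8·169 + 47   →  a_0 = 8
169 = 3·47 + 28   →  a_1 = 3
47 = 1·28 + 19   →  a_2 = 1
28 = 1·19 + 9   →  a_3 = 1
19 = 2·9 + 1   →  a_4 = 2

2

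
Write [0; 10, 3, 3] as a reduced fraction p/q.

Using pₖ = aₖpₖ₋₁ + pₖ₋₂ and qₖ = aₖqₖ₋₁ + qₖ₋₂:
  k=0: a=0, p=0, q=1
  k=1: a=10, p=1, q=10
  k=2: a=3, p=3, q=31
  k=3: a=3, p=10, q=103

10/103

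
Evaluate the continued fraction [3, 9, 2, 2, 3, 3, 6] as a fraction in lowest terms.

10319/3322

Fold from the inside: start with 6/1.
  3 + 1/6 = 19/6
  3 + 6/19 = 63/19
  2 + 19/63 = 145/63
  2 + 63/145 = 353/145
  9 + 145/353 = 3322/353
  3 + 353/3322 = 10319/3322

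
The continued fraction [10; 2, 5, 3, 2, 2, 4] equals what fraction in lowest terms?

Using pₖ = aₖpₖ₋₁ + pₖ₋₂ and qₖ = aₖqₖ₋₁ + qₖ₋₂:
  k=0: a=10, p=10, q=1
  k=1: a=2, p=21, q=2
  k=2: a=5, p=115, q=11
  k=3: a=3, p=366, q=35
  k=4: a=2, p=847, q=81
  k=5: a=2, p=2060, q=197
  k=6: a=4, p=9087, q=869

9087/869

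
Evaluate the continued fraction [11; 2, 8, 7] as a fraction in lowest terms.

1388/121

Using pₖ = aₖpₖ₋₁ + pₖ₋₂ and qₖ = aₖqₖ₋₁ + qₖ₋₂:
  k=0: a=11, p=11, q=1
  k=1: a=2, p=23, q=2
  k=2: a=8, p=195, q=17
  k=3: a=7, p=1388, q=121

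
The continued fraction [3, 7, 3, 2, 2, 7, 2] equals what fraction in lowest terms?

Using pₖ = aₖpₖ₋₁ + pₖ₋₂ and qₖ = aₖqₖ₋₁ + qₖ₋₂:
  k=0: a=3, p=3, q=1
  k=1: a=7, p=22, q=7
  k=2: a=3, p=69, q=22
  k=3: a=2, p=160, q=51
  k=4: a=2, p=389, q=124
  k=5: a=7, p=2883, q=919
  k=6: a=2, p=6155, q=1962

6155/1962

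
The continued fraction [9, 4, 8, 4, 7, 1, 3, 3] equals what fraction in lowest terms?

130922/14165

Fold from the inside: start with 3/1.
  3 + 1/3 = 10/3
  1 + 3/10 = 13/10
  7 + 10/13 = 101/13
  4 + 13/101 = 417/101
  8 + 101/417 = 3437/417
  4 + 417/3437 = 14165/3437
  9 + 3437/14165 = 130922/14165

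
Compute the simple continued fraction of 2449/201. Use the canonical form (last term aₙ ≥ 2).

2449 = 12·201 + 37
201 = 5·37 + 16
37 = 2·16 + 5
16 = 3·5 + 1
5 = 5·1 + 0  (stop)
So 2449/201 = [12; 5, 2, 3, 5].

[12; 5, 2, 3, 5]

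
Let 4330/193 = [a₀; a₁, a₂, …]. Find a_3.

2

4330 = 22·193 + 84   →  a_0 = 22
193 = 2·84 + 25   →  a_1 = 2
84 = 3·25 + 9   →  a_2 = 3
25 = 2·9 + 7   →  a_3 = 2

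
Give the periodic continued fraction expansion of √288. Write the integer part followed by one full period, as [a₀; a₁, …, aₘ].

[16; 1, 32]

a₀ = ⌊√288⌋ = 16.
With m₀=0, d₀=1 and mₖ₊₁ = dₖaₖ − mₖ, dₖ₊₁ = (n − mₖ₊₁²)/dₖ, aₖ₊₁ = ⌊(a₀+mₖ₊₁)/dₖ₊₁⌋:
  k=1: m=16, d=32, a=1
  k=2: m=16, d=1, a=32
d=1 and a=2a₀=32 at k=2, so the next step gives (m, d) = (16, 32) again — its k=1 value — and the period has length 2.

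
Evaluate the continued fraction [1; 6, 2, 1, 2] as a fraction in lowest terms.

59/51

Using pₖ = aₖpₖ₋₁ + pₖ₋₂ and qₖ = aₖqₖ₋₁ + qₖ₋₂:
  k=0: a=1, p=1, q=1
  k=1: a=6, p=7, q=6
  k=2: a=2, p=15, q=13
  k=3: a=1, p=22, q=19
  k=4: a=2, p=59, q=51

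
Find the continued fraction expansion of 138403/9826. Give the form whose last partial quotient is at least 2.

[14; 11, 1, 2, 2, 7, 16]

138403 = 14·9826 + 839
9826 = 11·839 + 597
839 = 1·597 + 242
597 = 2·242 + 113
242 = 2·113 + 16
113 = 7·16 + 1
16 = 16·1 + 0  (stop)
So 138403/9826 = [14; 11, 1, 2, 2, 7, 16].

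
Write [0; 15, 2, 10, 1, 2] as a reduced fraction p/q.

67/1037

Fold from the inside: start with 2/1.
  1 + 1/2 = 3/2
  10 + 2/3 = 32/3
  2 + 3/32 = 67/32
  15 + 32/67 = 1037/67
  0 + 67/1037 = 67/1037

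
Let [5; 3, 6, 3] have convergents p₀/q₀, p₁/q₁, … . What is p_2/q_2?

Using pₖ = aₖpₖ₋₁ + pₖ₋₂, qₖ = aₖqₖ₋₁ + qₖ₋₂ (with p₋₁=1, p₋₂=0, q₋₁=0, q₋₂=1):
  k=0: a=5, p=5, q=1
  k=1: a=3, p=16, q=3
  k=2: a=6, p=101, q=19

101/19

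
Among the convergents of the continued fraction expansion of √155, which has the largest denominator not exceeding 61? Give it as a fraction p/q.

249/20

√155 = [12; 2, 4, 2, 24, …] (period length 4).
Convergents:
  p_0/q_0 = 12/1
  p_1/q_1 = 25/2
  p_2/q_2 = 112/9
  p_3/q_3 = 249/20
  p_4/q_4 = 6088/489
q_3 = 20 ≤ 61 < 489 = q_4, so the answer is 249/20.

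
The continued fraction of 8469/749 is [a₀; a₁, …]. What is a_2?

3

8469 = 11·749 + 230   →  a_0 = 11
749 = 3·230 + 59   →  a_1 = 3
230 = 3·59 + 53   →  a_2 = 3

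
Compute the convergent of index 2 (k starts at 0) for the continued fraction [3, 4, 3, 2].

Using pₖ = aₖpₖ₋₁ + pₖ₋₂, qₖ = aₖqₖ₋₁ + qₖ₋₂ (with p₋₁=1, p₋₂=0, q₋₁=0, q₋₂=1):
  k=0: a=3, p=3, q=1
  k=1: a=4, p=13, q=4
  k=2: a=3, p=42, q=13

42/13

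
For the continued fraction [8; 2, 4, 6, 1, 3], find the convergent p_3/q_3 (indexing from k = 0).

Using pₖ = aₖpₖ₋₁ + pₖ₋₂, qₖ = aₖqₖ₋₁ + qₖ₋₂ (with p₋₁=1, p₋₂=0, q₋₁=0, q₋₂=1):
  k=0: a=8, p=8, q=1
  k=1: a=2, p=17, q=2
  k=2: a=4, p=76, q=9
  k=3: a=6, p=473, q=56

473/56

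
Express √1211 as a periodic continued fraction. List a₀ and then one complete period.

a₀ = ⌊√1211⌋ = 34.
With m₀=0, d₀=1 and mₖ₊₁ = dₖaₖ − mₖ, dₖ₊₁ = (n − mₖ₊₁²)/dₖ, aₖ₊₁ = ⌊(a₀+mₖ₊₁)/dₖ₊₁⌋:
  k=1: m=34, d=55, a=1
  k=2: m=21, d=14, a=3
  k=3: m=21, d=55, a=1
  k=4: m=34, d=1, a=68
d=1 and a=2a₀=68 at k=4, so the next step gives (m, d) = (34, 55) again — its k=1 value — and the period has length 4.

[34; 1, 3, 1, 68]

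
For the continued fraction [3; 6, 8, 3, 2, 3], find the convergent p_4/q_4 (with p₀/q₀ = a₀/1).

Using pₖ = aₖpₖ₋₁ + pₖ₋₂, qₖ = aₖqₖ₋₁ + qₖ₋₂ (with p₋₁=1, p₋₂=0, q₋₁=0, q₋₂=1):
  k=0: a=3, p=3, q=1
  k=1: a=6, p=19, q=6
  k=2: a=8, p=155, q=49
  k=3: a=3, p=484, q=153
  k=4: a=2, p=1123, q=355

1123/355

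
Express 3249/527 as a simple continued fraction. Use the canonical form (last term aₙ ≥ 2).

[6; 6, 17, 2, 2]

3249 = 6×527 + 87
527 = 6×87 + 5
87 = 17×5 + 2
5 = 2×2 + 1
2 = 2×1 + 0  (stop)
So 3249/527 = [6; 6, 17, 2, 2].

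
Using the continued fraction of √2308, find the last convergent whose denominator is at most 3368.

110736/2305

√2308 = [48; 24, 96, …] (period length 2).
Convergents:
  p_0/q_0 = 48/1
  p_1/q_1 = 1153/24
  p_2/q_2 = 110736/2305
  p_3/q_3 = 2658817/55344
q_2 = 2305 ≤ 3368 < 55344 = q_3, so the answer is 110736/2305.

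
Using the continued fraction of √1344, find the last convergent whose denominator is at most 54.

√1344 = [36; 1, 1, 1, 17, 1, 1, 1, 72, …] (period length 8).
Convergents:
  p_0/q_0 = 36/1
  p_1/q_1 = 37/1
  p_2/q_2 = 73/2
  p_3/q_3 = 110/3
  p_4/q_4 = 1943/53
  p_5/q_5 = 2053/56
q_4 = 53 ≤ 54 < 56 = q_5, so the answer is 1943/53.

1943/53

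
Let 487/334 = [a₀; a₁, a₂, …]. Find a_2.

5

487 = 1·334 + 153   →  a_0 = 1
334 = 2·153 + 28   →  a_1 = 2
153 = 5·28 + 13   →  a_2 = 5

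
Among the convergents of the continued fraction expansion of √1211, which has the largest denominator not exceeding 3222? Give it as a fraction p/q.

√1211 = [34; 1, 3, 1, 68, …] (period length 4).
Convergents:
  p_0/q_0 = 34/1
  p_1/q_1 = 35/1
  p_2/q_2 = 139/4
  p_3/q_3 = 174/5
  p_4/q_4 = 11971/344
  p_5/q_5 = 12145/349
  p_6/q_6 = 48406/1391
  p_7/q_7 = 60551/1740
  p_8/q_8 = 4165874/119711
q_7 = 1740 ≤ 3222 < 119711 = q_8, so the answer is 60551/1740.

60551/1740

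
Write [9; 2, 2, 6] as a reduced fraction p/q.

Fold from the inside: start with 6/1.
  2 + 1/6 = 13/6
  2 + 6/13 = 32/13
  9 + 13/32 = 301/32

301/32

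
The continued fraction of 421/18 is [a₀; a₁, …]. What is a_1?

2

421 = 23·18 + 7   →  a_0 = 23
18 = 2·7 + 4   →  a_1 = 2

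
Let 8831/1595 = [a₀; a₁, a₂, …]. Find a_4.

3

8831 = 5·1595 + 856   →  a_0 = 5
1595 = 1·856 + 739   →  a_1 = 1
856 = 1·739 + 117   →  a_2 = 1
739 = 6·117 + 37   →  a_3 = 6
117 = 3·37 + 6   →  a_4 = 3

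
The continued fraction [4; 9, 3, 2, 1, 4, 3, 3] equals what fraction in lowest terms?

19096/4649

Fold from the inside: start with 3/1.
  3 + 1/3 = 10/3
  4 + 3/10 = 43/10
  1 + 10/43 = 53/43
  2 + 43/53 = 149/53
  3 + 53/149 = 500/149
  9 + 149/500 = 4649/500
  4 + 500/4649 = 19096/4649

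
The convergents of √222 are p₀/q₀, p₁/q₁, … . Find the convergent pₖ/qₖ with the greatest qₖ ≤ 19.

√222 = [14; 1, 8, 1, 28, …] (period length 4).
Convergents:
  p_0/q_0 = 14/1
  p_1/q_1 = 15/1
  p_2/q_2 = 134/9
  p_3/q_3 = 149/10
  p_4/q_4 = 4306/289
q_3 = 10 ≤ 19 < 289 = q_4, so the answer is 149/10.

149/10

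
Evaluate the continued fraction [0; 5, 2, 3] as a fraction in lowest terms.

Using pₖ = aₖpₖ₋₁ + pₖ₋₂ and qₖ = aₖqₖ₋₁ + qₖ₋₂:
  k=0: a=0, p=0, q=1
  k=1: a=5, p=1, q=5
  k=2: a=2, p=2, q=11
  k=3: a=3, p=7, q=38

7/38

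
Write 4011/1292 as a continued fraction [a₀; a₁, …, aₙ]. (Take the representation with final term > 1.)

[3; 9, 1, 1, 3, 19]

4011 = 3×1292 + 135
1292 = 9×135 + 77
135 = 1×77 + 58
77 = 1×58 + 19
58 = 3×19 + 1
19 = 19×1 + 0  (stop)
So 4011/1292 = [3; 9, 1, 1, 3, 19].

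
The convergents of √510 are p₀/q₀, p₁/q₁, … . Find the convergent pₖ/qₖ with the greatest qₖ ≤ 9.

√510 = [22; 1, 1, 2, 1, 1, 44, …] (period length 6).
Convergents:
  p_0/q_0 = 22/1
  p_1/q_1 = 23/1
  p_2/q_2 = 45/2
  p_3/q_3 = 113/5
  p_4/q_4 = 158/7
  p_5/q_5 = 271/12
q_4 = 7 ≤ 9 < 12 = q_5, so the answer is 158/7.

158/7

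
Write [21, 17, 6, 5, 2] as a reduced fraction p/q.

Using pₖ = aₖpₖ₋₁ + pₖ₋₂ and qₖ = aₖqₖ₋₁ + qₖ₋₂:
  k=0: a=21, p=21, q=1
  k=1: a=17, p=358, q=17
  k=2: a=6, p=2169, q=103
  k=3: a=5, p=11203, q=532
  k=4: a=2, p=24575, q=1167

24575/1167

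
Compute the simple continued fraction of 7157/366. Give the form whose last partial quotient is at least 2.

[19; 1, 1, 4, 13, 3]

7157 = 19*366 + 203
366 = 1*203 + 163
203 = 1*163 + 40
163 = 4*40 + 3
40 = 13*3 + 1
3 = 3*1 + 0  (stop)
So 7157/366 = [19; 1, 1, 4, 13, 3].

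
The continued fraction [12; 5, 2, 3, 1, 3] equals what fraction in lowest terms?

2254/185

Using pₖ = aₖpₖ₋₁ + pₖ₋₂ and qₖ = aₖqₖ₋₁ + qₖ₋₂:
  k=0: a=12, p=12, q=1
  k=1: a=5, p=61, q=5
  k=2: a=2, p=134, q=11
  k=3: a=3, p=463, q=38
  k=4: a=1, p=597, q=49
  k=5: a=3, p=2254, q=185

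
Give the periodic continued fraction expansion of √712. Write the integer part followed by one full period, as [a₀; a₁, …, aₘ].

a₀ = ⌊√712⌋ = 26.
With m₀=0, d₀=1 and mₖ₊₁ = dₖaₖ − mₖ, dₖ₊₁ = (n − mₖ₊₁²)/dₖ, aₖ₊₁ = ⌊(a₀+mₖ₊₁)/dₖ₊₁⌋:
  k=1: m=26, d=36, a=1
  k=2: m=10, d=17, a=2
  k=3: m=24, d=8, a=6
  k=4: m=24, d=17, a=2
  k=5: m=10, d=36, a=1
  k=6: m=26, d=1, a=52
d=1 and a=2a₀=52 at k=6, so the next step gives (m, d) = (26, 36) again — its k=1 value — and the period has length 6.

[26; 1, 2, 6, 2, 1, 52]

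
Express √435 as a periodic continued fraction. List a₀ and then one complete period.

[20; 1, 5, 1, 40]

a₀ = ⌊√435⌋ = 20.
With m₀=0, d₀=1 and mₖ₊₁ = dₖaₖ − mₖ, dₖ₊₁ = (n − mₖ₊₁²)/dₖ, aₖ₊₁ = ⌊(a₀+mₖ₊₁)/dₖ₊₁⌋:
  k=1: m=20, d=35, a=1
  k=2: m=15, d=6, a=5
  k=3: m=15, d=35, a=1
  k=4: m=20, d=1, a=40
d=1 and a=2a₀=40 at k=4, so the next step gives (m, d) = (20, 35) again — its k=1 value — and the period has length 4.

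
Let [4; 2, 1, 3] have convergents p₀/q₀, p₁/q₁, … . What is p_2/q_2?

13/3

Using pₖ = aₖpₖ₋₁ + pₖ₋₂, qₖ = aₖqₖ₋₁ + qₖ₋₂ (with p₋₁=1, p₋₂=0, q₋₁=0, q₋₂=1):
  k=0: a=4, p=4, q=1
  k=1: a=2, p=9, q=2
  k=2: a=1, p=13, q=3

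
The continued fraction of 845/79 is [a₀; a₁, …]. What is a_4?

2

845 = 10·79 + 55   →  a_0 = 10
79 = 1·55 + 24   →  a_1 = 1
55 = 2·24 + 7   →  a_2 = 2
24 = 3·7 + 3   →  a_3 = 3
7 = 2·3 + 1   →  a_4 = 2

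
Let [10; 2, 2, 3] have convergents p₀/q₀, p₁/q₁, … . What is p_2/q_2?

52/5

Using pₖ = aₖpₖ₋₁ + pₖ₋₂, qₖ = aₖqₖ₋₁ + qₖ₋₂ (with p₋₁=1, p₋₂=0, q₋₁=0, q₋₂=1):
  k=0: a=10, p=10, q=1
  k=1: a=2, p=21, q=2
  k=2: a=2, p=52, q=5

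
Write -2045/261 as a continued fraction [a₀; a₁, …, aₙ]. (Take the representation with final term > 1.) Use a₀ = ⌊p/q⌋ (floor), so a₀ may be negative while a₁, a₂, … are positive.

-2045 = -8×261 + 43
261 = 6×43 + 3
43 = 14×3 + 1
3 = 3×1 + 0  (stop)
So -2045/261 = [-8; 6, 14, 3].

[-8; 6, 14, 3]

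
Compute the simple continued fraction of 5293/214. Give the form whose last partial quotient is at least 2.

5293 = 24×214 + 157
214 = 1×157 + 57
157 = 2×57 + 43
57 = 1×43 + 14
43 = 3×14 + 1
14 = 14×1 + 0  (stop)
So 5293/214 = [24; 1, 2, 1, 3, 14].

[24; 1, 2, 1, 3, 14]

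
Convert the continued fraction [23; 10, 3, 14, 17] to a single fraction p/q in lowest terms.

175051/7579

Using pₖ = aₖpₖ₋₁ + pₖ₋₂ and qₖ = aₖqₖ₋₁ + qₖ₋₂:
  k=0: a=23, p=23, q=1
  k=1: a=10, p=231, q=10
  k=2: a=3, p=716, q=31
  k=3: a=14, p=10255, q=444
  k=4: a=17, p=175051, q=7579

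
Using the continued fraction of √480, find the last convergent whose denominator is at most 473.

√480 = [21; 1, 9, 1, 42, …] (period length 4).
Convergents:
  p_0/q_0 = 21/1
  p_1/q_1 = 22/1
  p_2/q_2 = 219/10
  p_3/q_3 = 241/11
  p_4/q_4 = 10341/472
  p_5/q_5 = 10582/483
q_4 = 472 ≤ 473 < 483 = q_5, so the answer is 10341/472.

10341/472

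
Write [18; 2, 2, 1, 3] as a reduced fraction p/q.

Using pₖ = aₖpₖ₋₁ + pₖ₋₂ and qₖ = aₖqₖ₋₁ + qₖ₋₂:
  k=0: a=18, p=18, q=1
  k=1: a=2, p=37, q=2
  k=2: a=2, p=92, q=5
  k=3: a=1, p=129, q=7
  k=4: a=3, p=479, q=26

479/26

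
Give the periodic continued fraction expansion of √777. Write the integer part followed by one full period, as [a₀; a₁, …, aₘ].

a₀ = ⌊√777⌋ = 27.
With m₀=0, d₀=1 and mₖ₊₁ = dₖaₖ − mₖ, dₖ₊₁ = (n − mₖ₊₁²)/dₖ, aₖ₊₁ = ⌊(a₀+mₖ₊₁)/dₖ₊₁⌋:
  k=1: m=27, d=48, a=1
  k=2: m=21, d=7, a=6
  k=3: m=21, d=48, a=1
  k=4: m=27, d=1, a=54
d=1 and a=2a₀=54 at k=4, so the next step gives (m, d) = (27, 48) again — its k=1 value — and the period has length 4.

[27; 1, 6, 1, 54]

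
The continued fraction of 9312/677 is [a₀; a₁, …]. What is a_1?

1

9312 = 13·677 + 511   →  a_0 = 13
677 = 1·511 + 166   →  a_1 = 1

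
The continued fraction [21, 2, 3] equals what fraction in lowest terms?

150/7

Using pₖ = aₖpₖ₋₁ + pₖ₋₂ and qₖ = aₖqₖ₋₁ + qₖ₋₂:
  k=0: a=21, p=21, q=1
  k=1: a=2, p=43, q=2
  k=2: a=3, p=150, q=7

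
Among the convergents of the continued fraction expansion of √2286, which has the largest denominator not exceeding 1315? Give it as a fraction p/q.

√2286 = [47; 1, 4, 3, 10, 3, 4, 1, 94, …] (period length 8).
Convergents:
  p_0/q_0 = 47/1
  p_1/q_1 = 48/1
  p_2/q_2 = 239/5
  p_3/q_3 = 765/16
  p_4/q_4 = 7889/165
  p_5/q_5 = 24432/511
  p_6/q_6 = 105617/2209
q_5 = 511 ≤ 1315 < 2209 = q_6, so the answer is 24432/511.

24432/511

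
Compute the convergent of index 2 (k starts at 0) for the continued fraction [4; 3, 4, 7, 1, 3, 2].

56/13

Using pₖ = aₖpₖ₋₁ + pₖ₋₂, qₖ = aₖqₖ₋₁ + qₖ₋₂ (with p₋₁=1, p₋₂=0, q₋₁=0, q₋₂=1):
  k=0: a=4, p=4, q=1
  k=1: a=3, p=13, q=3
  k=2: a=4, p=56, q=13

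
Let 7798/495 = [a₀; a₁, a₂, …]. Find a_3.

17

7798 = 15·495 + 373   →  a_0 = 15
495 = 1·373 + 122   →  a_1 = 1
373 = 3·122 + 7   →  a_2 = 3
122 = 17·7 + 3   →  a_3 = 17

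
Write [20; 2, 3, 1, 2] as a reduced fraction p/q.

511/25

Using pₖ = aₖpₖ₋₁ + pₖ₋₂ and qₖ = aₖqₖ₋₁ + qₖ₋₂:
  k=0: a=20, p=20, q=1
  k=1: a=2, p=41, q=2
  k=2: a=3, p=143, q=7
  k=3: a=1, p=184, q=9
  k=4: a=2, p=511, q=25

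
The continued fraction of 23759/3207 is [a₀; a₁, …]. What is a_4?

23759 = 7·3207 + 1310   →  a_0 = 7
3207 = 2·1310 + 587   →  a_1 = 2
1310 = 2·587 + 136   →  a_2 = 2
587 = 4·136 + 43   →  a_3 = 4
136 = 3·43 + 7   →  a_4 = 3

3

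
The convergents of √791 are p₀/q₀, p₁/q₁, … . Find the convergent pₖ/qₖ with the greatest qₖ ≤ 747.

√791 = [28; 8, 56, …] (period length 2).
Convergents:
  p_0/q_0 = 28/1
  p_1/q_1 = 225/8
  p_2/q_2 = 12628/449
  p_3/q_3 = 101249/3600
q_2 = 449 ≤ 747 < 3600 = q_3, so the answer is 12628/449.

12628/449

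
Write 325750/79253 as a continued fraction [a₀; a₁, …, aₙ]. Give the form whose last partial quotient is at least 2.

325750 = 4*79253 + 8738
79253 = 9*8738 + 611
8738 = 14*611 + 184
611 = 3*184 + 59
184 = 3*59 + 7
59 = 8*7 + 3
7 = 2*3 + 1
3 = 3*1 + 0  (stop)
So 325750/79253 = [4; 9, 14, 3, 3, 8, 2, 3].

[4; 9, 14, 3, 3, 8, 2, 3]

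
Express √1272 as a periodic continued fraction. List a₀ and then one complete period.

a₀ = ⌊√1272⌋ = 35.
With m₀=0, d₀=1 and mₖ₊₁ = dₖaₖ − mₖ, dₖ₊₁ = (n − mₖ₊₁²)/dₖ, aₖ₊₁ = ⌊(a₀+mₖ₊₁)/dₖ₊₁⌋:
  k=1: m=35, d=47, a=1
  k=2: m=12, d=24, a=1
  k=3: m=12, d=47, a=1
  k=4: m=35, d=1, a=70
d=1 and a=2a₀=70 at k=4, so the next step gives (m, d) = (35, 47) again — its k=1 value — and the period has length 4.

[35; 1, 1, 1, 70]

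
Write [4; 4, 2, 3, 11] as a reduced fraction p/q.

1479/350

Using pₖ = aₖpₖ₋₁ + pₖ₋₂ and qₖ = aₖqₖ₋₁ + qₖ₋₂:
  k=0: a=4, p=4, q=1
  k=1: a=4, p=17, q=4
  k=2: a=2, p=38, q=9
  k=3: a=3, p=131, q=31
  k=4: a=11, p=1479, q=350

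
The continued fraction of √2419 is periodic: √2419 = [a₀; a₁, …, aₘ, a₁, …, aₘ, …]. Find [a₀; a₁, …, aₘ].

a₀ = ⌊√2419⌋ = 49.
With m₀=0, d₀=1 and mₖ₊₁ = dₖaₖ − mₖ, dₖ₊₁ = (n − mₖ₊₁²)/dₖ, aₖ₊₁ = ⌊(a₀+mₖ₊₁)/dₖ₊₁⌋:
  k=1: m=49, d=18, a=5
  k=2: m=41, d=41, a=2
  k=3: m=41, d=18, a=5
  k=4: m=49, d=1, a=98
d=1 and a=2a₀=98 at k=4, so the next step gives (m, d) = (49, 18) again — its k=1 value — and the period has length 4.

[49; 5, 2, 5, 98]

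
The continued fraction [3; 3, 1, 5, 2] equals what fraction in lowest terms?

163/50

Fold from the inside: start with 2/1.
  5 + 1/2 = 11/2
  1 + 2/11 = 13/11
  3 + 11/13 = 50/13
  3 + 13/50 = 163/50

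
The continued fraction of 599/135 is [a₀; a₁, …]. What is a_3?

599 = 4·135 + 59   →  a_0 = 4
135 = 2·59 + 17   →  a_1 = 2
59 = 3·17 + 8   →  a_2 = 3
17 = 2·8 + 1   →  a_3 = 2

2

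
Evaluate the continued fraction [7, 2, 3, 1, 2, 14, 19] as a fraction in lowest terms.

Using pₖ = aₖpₖ₋₁ + pₖ₋₂ and qₖ = aₖqₖ₋₁ + qₖ₋₂:
  k=0: a=7, p=7, q=1
  k=1: a=2, p=15, q=2
  k=2: a=3, p=52, q=7
  k=3: a=1, p=67, q=9
  k=4: a=2, p=186, q=25
  k=5: a=14, p=2671, q=359
  k=6: a=19, p=50935, q=6846

50935/6846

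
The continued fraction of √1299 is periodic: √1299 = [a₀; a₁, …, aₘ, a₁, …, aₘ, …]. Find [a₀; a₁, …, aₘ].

[36; 24, 72]

a₀ = ⌊√1299⌋ = 36.
With m₀=0, d₀=1 and mₖ₊₁ = dₖaₖ − mₖ, dₖ₊₁ = (n − mₖ₊₁²)/dₖ, aₖ₊₁ = ⌊(a₀+mₖ₊₁)/dₖ₊₁⌋:
  k=1: m=36, d=3, a=24
  k=2: m=36, d=1, a=72
d=1 and a=2a₀=72 at k=2, so the next step gives (m, d) = (36, 3) again — its k=1 value — and the period has length 2.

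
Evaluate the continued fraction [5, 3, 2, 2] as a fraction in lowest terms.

90/17

Fold from the inside: start with 2/1.
  2 + 1/2 = 5/2
  3 + 2/5 = 17/5
  5 + 5/17 = 90/17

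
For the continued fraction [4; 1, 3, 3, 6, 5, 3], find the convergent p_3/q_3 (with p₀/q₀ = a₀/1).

Using pₖ = aₖpₖ₋₁ + pₖ₋₂, qₖ = aₖqₖ₋₁ + qₖ₋₂ (with p₋₁=1, p₋₂=0, q₋₁=0, q₋₂=1):
  k=0: a=4, p=4, q=1
  k=1: a=1, p=5, q=1
  k=2: a=3, p=19, q=4
  k=3: a=3, p=62, q=13

62/13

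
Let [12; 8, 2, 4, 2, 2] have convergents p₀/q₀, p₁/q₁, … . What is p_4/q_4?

Using pₖ = aₖpₖ₋₁ + pₖ₋₂, qₖ = aₖqₖ₋₁ + qₖ₋₂ (with p₋₁=1, p₋₂=0, q₋₁=0, q₋₂=1):
  k=0: a=12, p=12, q=1
  k=1: a=8, p=97, q=8
  k=2: a=2, p=206, q=17
  k=3: a=4, p=921, q=76
  k=4: a=2, p=2048, q=169

2048/169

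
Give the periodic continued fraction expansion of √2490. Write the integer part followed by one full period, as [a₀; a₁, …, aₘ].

[49; 1, 8, 1, 98]

a₀ = ⌊√2490⌋ = 49.
With m₀=0, d₀=1 and mₖ₊₁ = dₖaₖ − mₖ, dₖ₊₁ = (n − mₖ₊₁²)/dₖ, aₖ₊₁ = ⌊(a₀+mₖ₊₁)/dₖ₊₁⌋:
  k=1: m=49, d=89, a=1
  k=2: m=40, d=10, a=8
  k=3: m=40, d=89, a=1
  k=4: m=49, d=1, a=98
d=1 and a=2a₀=98 at k=4, so the next step gives (m, d) = (49, 89) again — its k=1 value — and the period has length 4.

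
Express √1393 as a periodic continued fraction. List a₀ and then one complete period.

a₀ = ⌊√1393⌋ = 37.
With m₀=0, d₀=1 and mₖ₊₁ = dₖaₖ − mₖ, dₖ₊₁ = (n − mₖ₊₁²)/dₖ, aₖ₊₁ = ⌊(a₀+mₖ₊₁)/dₖ₊₁⌋:
  k=1: m=37, d=24, a=3
  k=2: m=35, d=7, a=10
  k=3: m=35, d=24, a=3
  k=4: m=37, d=1, a=74
d=1 and a=2a₀=74 at k=4, so the next step gives (m, d) = (37, 24) again — its k=1 value — and the period has length 4.

[37; 3, 10, 3, 74]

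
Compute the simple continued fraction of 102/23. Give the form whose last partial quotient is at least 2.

[4; 2, 3, 3]

102 = 4*23 + 10
23 = 2*10 + 3
10 = 3*3 + 1
3 = 3*1 + 0  (stop)
So 102/23 = [4; 2, 3, 3].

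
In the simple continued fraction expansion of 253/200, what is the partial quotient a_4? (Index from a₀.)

2

253 = 1·200 + 53   →  a_0 = 1
200 = 3·53 + 41   →  a_1 = 3
53 = 1·41 + 12   →  a_2 = 1
41 = 3·12 + 5   →  a_3 = 3
12 = 2·5 + 2   →  a_4 = 2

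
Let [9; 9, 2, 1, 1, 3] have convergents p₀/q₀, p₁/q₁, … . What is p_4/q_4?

Using pₖ = aₖpₖ₋₁ + pₖ₋₂, qₖ = aₖqₖ₋₁ + qₖ₋₂ (with p₋₁=1, p₋₂=0, q₋₁=0, q₋₂=1):
  k=0: a=9, p=9, q=1
  k=1: a=9, p=82, q=9
  k=2: a=2, p=173, q=19
  k=3: a=1, p=255, q=28
  k=4: a=1, p=428, q=47

428/47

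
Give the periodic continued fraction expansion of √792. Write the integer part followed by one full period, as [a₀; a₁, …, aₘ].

[28; 7, 56]

a₀ = ⌊√792⌋ = 28.
With m₀=0, d₀=1 and mₖ₊₁ = dₖaₖ − mₖ, dₖ₊₁ = (n − mₖ₊₁²)/dₖ, aₖ₊₁ = ⌊(a₀+mₖ₊₁)/dₖ₊₁⌋:
  k=1: m=28, d=8, a=7
  k=2: m=28, d=1, a=56
d=1 and a=2a₀=56 at k=2, so the next step gives (m, d) = (28, 8) again — its k=1 value — and the period has length 2.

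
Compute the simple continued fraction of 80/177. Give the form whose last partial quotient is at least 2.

80 = 0*177 + 80
177 = 2*80 + 17
80 = 4*17 + 12
17 = 1*12 + 5
12 = 2*5 + 2
5 = 2*2 + 1
2 = 2*1 + 0  (stop)
So 80/177 = [0; 2, 4, 1, 2, 2, 2].

[0; 2, 4, 1, 2, 2, 2]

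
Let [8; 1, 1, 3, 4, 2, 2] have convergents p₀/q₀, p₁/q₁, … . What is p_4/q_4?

257/30

Using pₖ = aₖpₖ₋₁ + pₖ₋₂, qₖ = aₖqₖ₋₁ + qₖ₋₂ (with p₋₁=1, p₋₂=0, q₋₁=0, q₋₂=1):
  k=0: a=8, p=8, q=1
  k=1: a=1, p=9, q=1
  k=2: a=1, p=17, q=2
  k=3: a=3, p=60, q=7
  k=4: a=4, p=257, q=30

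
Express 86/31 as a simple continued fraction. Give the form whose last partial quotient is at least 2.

86 = 2·31 + 24
31 = 1·24 + 7
24 = 3·7 + 3
7 = 2·3 + 1
3 = 3·1 + 0  (stop)
So 86/31 = [2; 1, 3, 2, 3].

[2; 1, 3, 2, 3]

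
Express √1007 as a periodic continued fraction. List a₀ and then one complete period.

a₀ = ⌊√1007⌋ = 31.
With m₀=0, d₀=1 and mₖ₊₁ = dₖaₖ − mₖ, dₖ₊₁ = (n − mₖ₊₁²)/dₖ, aₖ₊₁ = ⌊(a₀+mₖ₊₁)/dₖ₊₁⌋:
  k=1: m=31, d=46, a=1
  k=2: m=15, d=17, a=2
  k=3: m=19, d=38, a=1
  k=4: m=19, d=17, a=2
  k=5: m=15, d=46, a=1
  k=6: m=31, d=1, a=62
d=1 and a=2a₀=62 at k=6, so the next step gives (m, d) = (31, 46) again — its k=1 value — and the period has length 6.

[31; 1, 2, 1, 2, 1, 62]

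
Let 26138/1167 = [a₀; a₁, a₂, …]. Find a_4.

26138 = 22·1167 + 464   →  a_0 = 22
1167 = 2·464 + 239   →  a_1 = 2
464 = 1·239 + 225   →  a_2 = 1
239 = 1·225 + 14   →  a_3 = 1
225 = 16·14 + 1   →  a_4 = 16

16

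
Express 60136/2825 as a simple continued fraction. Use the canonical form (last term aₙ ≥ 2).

60136 = 21·2825 + 811
2825 = 3·811 + 392
811 = 2·392 + 27
392 = 14·27 + 14
27 = 1·14 + 13
14 = 1·13 + 1
13 = 13·1 + 0  (stop)
So 60136/2825 = [21; 3, 2, 14, 1, 1, 13].

[21; 3, 2, 14, 1, 1, 13]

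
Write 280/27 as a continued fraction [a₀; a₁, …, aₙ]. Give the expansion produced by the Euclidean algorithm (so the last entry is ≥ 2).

[10; 2, 1, 2, 3]

280 = 10*27 + 10
27 = 2*10 + 7
10 = 1*7 + 3
7 = 2*3 + 1
3 = 3*1 + 0  (stop)
So 280/27 = [10; 2, 1, 2, 3].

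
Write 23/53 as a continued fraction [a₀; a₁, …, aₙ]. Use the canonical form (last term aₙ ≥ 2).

23 = 0·53 + 23
53 = 2·23 + 7
23 = 3·7 + 2
7 = 3·2 + 1
2 = 2·1 + 0  (stop)
So 23/53 = [0; 2, 3, 3, 2].

[0; 2, 3, 3, 2]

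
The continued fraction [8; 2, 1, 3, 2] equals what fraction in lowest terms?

209/25

Fold from the inside: start with 2/1.
  3 + 1/2 = 7/2
  1 + 2/7 = 9/7
  2 + 7/9 = 25/9
  8 + 9/25 = 209/25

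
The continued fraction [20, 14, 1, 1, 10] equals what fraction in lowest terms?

6121/305

Fold from the inside: start with 10/1.
  1 + 1/10 = 11/10
  1 + 10/11 = 21/11
  14 + 11/21 = 305/21
  20 + 21/305 = 6121/305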